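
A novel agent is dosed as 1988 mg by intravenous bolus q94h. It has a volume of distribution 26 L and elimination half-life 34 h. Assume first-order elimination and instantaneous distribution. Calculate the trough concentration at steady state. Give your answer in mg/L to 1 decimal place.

13.2 mg/L

τ/t½ = 94/34 ≈ 2.7647, so fraction remaining f = (1/2)^(94/34) ≈ 0.1471.
At steady state, accumulation factor R = 1/(1 − e^(−kτ)) ≈ 1.1725.
Each bolus raises the concentration by D/Vd = 1988/26 ≈ 76.462 mg/L.
Steady-state peak Cmax,ss = C₀·R ≈ 76.462 × 1.1725 ≈ 89.652 mg/L.
Steady-state trough Cmin,ss = Cmax,ss·f ≈ 89.652 × 0.1471 ≈ 13.188 mg/L.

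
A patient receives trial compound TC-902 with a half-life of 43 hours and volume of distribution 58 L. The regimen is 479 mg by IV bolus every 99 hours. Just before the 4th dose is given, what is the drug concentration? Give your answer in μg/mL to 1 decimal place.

f = (1/2)^(τ/t½) = (1/2)^(99/43) ≈ 0.2027.
C₀ = D/Vd = 479/58 ≈ 8.259 μg/mL.
Before the 4th dose, 3 doses have been given. Superposition: Cmin = C₀·(f + f² + … + f^3).
≈ 8.259 × (0.2027 + 0.0411 + 0.0083) ≈ 8.259 × 0.2521 ≈ 2.082 μg/mL.

2.1 μg/mL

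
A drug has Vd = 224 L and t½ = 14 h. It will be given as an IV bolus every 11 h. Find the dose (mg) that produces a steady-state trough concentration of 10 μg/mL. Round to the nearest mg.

τ/t½ = 11/14 ≈ 0.78571, so f = (1/2)^(11/14) ≈ 0.580065.
Cmin,ss = (D/Vd)·f/(1−f), so D = Cmin,ss·Vd·(1−f)/f.
D = 10 × 224 × (1−f)/f ≈ 10 × 224 × 0.72394 ≈ 1621.63 mg.

1622 mg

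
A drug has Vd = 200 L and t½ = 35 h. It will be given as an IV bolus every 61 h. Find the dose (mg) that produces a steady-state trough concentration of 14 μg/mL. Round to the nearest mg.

6572 mg

τ/t½ = 61/35 ≈ 1.7429, so f = (1/2)^(61/35) ≈ 0.298777.
Cmin,ss = (D/Vd)·f/(1−f), so D = Cmin,ss·Vd·(1−f)/f.
D = 14 × 200 × (1−f)/f ≈ 14 × 200 × 2.34698 ≈ 6571.54 mg.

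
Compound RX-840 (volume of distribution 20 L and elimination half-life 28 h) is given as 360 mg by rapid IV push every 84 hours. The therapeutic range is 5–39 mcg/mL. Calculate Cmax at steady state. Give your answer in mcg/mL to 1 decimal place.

20.6 mcg/mL

τ = 84 h = 3 half-lives, so f = (1/2)^3 = 0.125.
At steady state, R = 1/(1 − 0.125) = 8/7.
Single-dose peak C₀ = D/Vd = 360/20 = 18 mcg/mL.
Steady-state peak Cmax,ss = C₀·R = 18 × 8/7 ≈ 20.571 mcg/mL.
Peak 20.6 mcg/mL vs MTC 39 mcg/mL: below toxic threshold.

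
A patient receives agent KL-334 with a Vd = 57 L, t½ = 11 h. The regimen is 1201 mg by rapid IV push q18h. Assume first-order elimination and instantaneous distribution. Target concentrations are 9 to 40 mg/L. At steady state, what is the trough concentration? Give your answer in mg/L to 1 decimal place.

10.0 mg/L

k = ln2/t½ = ln2/11 ≈ 0.063013 h⁻¹; fraction remaining f = e^(−kτ) = e^(−0.063013×18) ≈ 0.3217.
At steady state, accumulation factor R = 1/(1 − e^(−kτ)) ≈ 1.4743.
Single-dose peak C₀ = D/Vd = 1201/57 ≈ 21.070 mg/L.
Steady-state peak Cmax,ss = C₀·R ≈ 21.070 × 1.4743 ≈ 31.064 mg/L.
Steady-state trough Cmin,ss = Cmax,ss·f ≈ 31.064 × 0.3217 ≈ 9.993 mg/L.
Trough 10.0 mg/L vs MEC 9 mg/L: adequate.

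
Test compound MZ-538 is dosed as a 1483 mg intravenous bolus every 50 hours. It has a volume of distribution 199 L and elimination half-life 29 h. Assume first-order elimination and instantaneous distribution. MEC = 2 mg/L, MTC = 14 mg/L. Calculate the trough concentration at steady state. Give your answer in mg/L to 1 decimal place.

k = ln2/t½ = ln2/29 ≈ 0.023902 h⁻¹; fraction remaining f = e^(−kτ) = e^(−0.023902×50) ≈ 0.3027.
At steady state, accumulation factor R = 1/(1 − e^(−kτ)) ≈ 1.4341.
Each bolus raises the concentration by D/Vd = 1483/199 ≈ 7.452 mg/L.
Steady-state peak Cmax,ss = C₀·R ≈ 7.452 × 1.4341 ≈ 10.687 mg/L.
Steady-state trough Cmin,ss = Cmax,ss·f ≈ 10.687 × 0.3027 ≈ 3.235 mg/L.
Trough 3.2 mg/L vs MEC 2 mg/L: adequate.

3.2 mg/L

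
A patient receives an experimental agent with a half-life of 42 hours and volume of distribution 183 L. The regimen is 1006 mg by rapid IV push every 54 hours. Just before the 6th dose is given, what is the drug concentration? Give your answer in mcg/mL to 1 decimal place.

3.8 mcg/mL

f = (1/2)^(τ/t½) = (1/2)^(54/42) ≈ 0.4102.
C₀ = D/Vd = 1006/183 ≈ 5.497 mcg/mL.
Before the 6th dose, 5 doses have been given. Superposition: Cmin = C₀·(f + f² + … + f^5).
≈ 5.497 × (0.4102 + 0.1683 + 0.0690 + 0.0283 + 0.0116) ≈ 5.497 × 0.6874 ≈ 3.779 mcg/mL.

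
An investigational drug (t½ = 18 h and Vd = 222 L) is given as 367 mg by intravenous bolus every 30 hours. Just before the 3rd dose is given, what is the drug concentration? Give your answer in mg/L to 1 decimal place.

0.7 mg/L

f = (1/2)^(τ/t½) = (1/2)^(30/18) ≈ 0.3150.
C₀ = D/Vd = 367/222 ≈ 1.653 mg/L.
Before the 3rd dose, 2 doses have been given. Superposition: Cmin = C₀·(f + f²).
≈ 1.653 × (0.3150 + 0.0992) ≈ 1.653 × 0.4142 ≈ 0.685 mg/L.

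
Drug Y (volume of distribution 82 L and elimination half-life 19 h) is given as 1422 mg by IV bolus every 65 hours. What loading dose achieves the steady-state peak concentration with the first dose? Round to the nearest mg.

1568 mg

f = (1/2)^(65/19) ≈ 0.093360; accumulation ratio R = 1/(1−f) ≈ 1.10297.
Loading dose to hit Cmax,ss on first dose: D_load = D_maint·R ≈ 1422 × 1.10297 ≈ 1568.42 mg.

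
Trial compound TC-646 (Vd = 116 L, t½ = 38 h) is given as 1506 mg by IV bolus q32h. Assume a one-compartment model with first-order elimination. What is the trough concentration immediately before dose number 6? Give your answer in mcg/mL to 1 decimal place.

f = (1/2)^(τ/t½) = (1/2)^(32/38) ≈ 0.5578.
C₀ = D/Vd = 1506/116 ≈ 12.983 mcg/mL.
Before the 6th dose, 5 doses have been given. Superposition: Cmin = C₀·(f + f² + … + f^5).
≈ 12.983 × (0.5578 + 0.3111 + 0.1736 + 0.0968 + 0.0540) ≈ 12.983 × 1.1933 ≈ 15.493 mcg/mL.

15.5 mcg/mL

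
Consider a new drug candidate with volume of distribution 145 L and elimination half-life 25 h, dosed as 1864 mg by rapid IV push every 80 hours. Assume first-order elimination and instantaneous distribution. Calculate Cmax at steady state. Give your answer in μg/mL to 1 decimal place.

14.4 μg/mL

Over one 80-h interval, 80/25 ≈ 3.2 half-lives elapse, leaving f ≈ 0.1088 of each dose.
At steady state, accumulation factor R = 1/(1 − e^(−kτ)) ≈ 1.1221.
Each bolus raises the concentration by D/Vd = 1864/145 ≈ 12.855 μg/mL.
Steady-state peak Cmax,ss = C₀·R ≈ 12.855 × 1.1221 ≈ 14.425 μg/mL.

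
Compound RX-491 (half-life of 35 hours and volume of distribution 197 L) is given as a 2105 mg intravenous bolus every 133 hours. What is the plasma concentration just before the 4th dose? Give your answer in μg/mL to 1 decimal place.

f = (1/2)^(τ/t½) = (1/2)^(133/35) ≈ 0.0718.
C₀ = D/Vd = 2105/197 ≈ 10.685 μg/mL.
Before the 4th dose, 3 doses have been given. Superposition: Cmin = C₀·(f + f² + … + f^3).
≈ 10.685 × (0.0718 + 0.0052 + 0.0004) ≈ 10.685 × 0.0774 ≈ 0.827 μg/mL.

0.8 μg/mL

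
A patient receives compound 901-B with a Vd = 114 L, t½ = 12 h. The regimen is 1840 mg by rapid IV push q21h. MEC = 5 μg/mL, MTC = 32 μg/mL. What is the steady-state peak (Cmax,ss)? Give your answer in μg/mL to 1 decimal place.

23.0 μg/mL

Over one 21-h interval, 21/12 ≈ 1.75 half-lives elapse, leaving f ≈ 0.2973 of each dose.
At steady state, accumulation factor R = 1/(1 − e^(−kτ)) ≈ 1.4231.
Each bolus raises the concentration by D/Vd = 1840/114 ≈ 16.140 μg/mL.
Steady-state peak Cmax,ss = C₀·R ≈ 16.140 × 1.4231 ≈ 22.969 μg/mL.
Peak 23.0 μg/mL vs MTC 32 μg/mL: below toxic threshold.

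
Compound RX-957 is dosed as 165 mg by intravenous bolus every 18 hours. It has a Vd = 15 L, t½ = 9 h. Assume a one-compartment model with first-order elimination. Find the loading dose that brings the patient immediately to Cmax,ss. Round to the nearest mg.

220 mg

f = (1/2)^(18/9) ≈ 0.250000; accumulation ratio R = 1/(1−f) ≈ 1.33333.
Loading dose to hit Cmax,ss on first dose: D_load = D_maint·R ≈ 165 × 1.33333 ≈ 220.00 mg.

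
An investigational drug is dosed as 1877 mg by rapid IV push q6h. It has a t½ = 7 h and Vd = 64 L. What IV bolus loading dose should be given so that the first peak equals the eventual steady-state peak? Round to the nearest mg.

4190 mg

f = (1/2)^(6/7) ≈ 0.552045; accumulation ratio R = 1/(1−f) ≈ 2.23237.
Loading dose to hit Cmax,ss on first dose: D_load = D_maint·R ≈ 1877 × 2.23237 ≈ 4190.16 mg.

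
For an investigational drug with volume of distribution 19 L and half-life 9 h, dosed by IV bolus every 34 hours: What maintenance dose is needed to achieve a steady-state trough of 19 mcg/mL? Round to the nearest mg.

τ/t½ = 34/9 ≈ 3.7778, so f = (1/2)^(34/9) ≈ 0.072908.
Cmin,ss = (D/Vd)·f/(1−f), so D = Cmin,ss·Vd·(1−f)/f.
D = 19 × 19 × (1−f)/f ≈ 19 × 19 × 12.71592 ≈ 4590.45 mg.

4590 mg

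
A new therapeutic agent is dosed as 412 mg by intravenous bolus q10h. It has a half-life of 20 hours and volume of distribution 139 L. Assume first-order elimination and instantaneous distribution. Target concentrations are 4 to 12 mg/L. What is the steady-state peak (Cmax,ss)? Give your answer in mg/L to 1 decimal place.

10.1 mg/L

τ/t½ = 10/20 ≈ 0.5, so fraction remaining f = (1/2)^(10/20) ≈ 0.7071.
Accumulation ratio R = 1/(1 − f) ≈ 1/0.2929 ≈ 3.4141.
Each bolus raises the concentration by D/Vd = 412/139 ≈ 2.964 mg/L.
Steady-state peak Cmax,ss = C₀·R ≈ 2.964 × 3.4141 ≈ 10.119 mg/L.
Peak 10.1 mg/L vs MTC 12 mg/L: below toxic threshold.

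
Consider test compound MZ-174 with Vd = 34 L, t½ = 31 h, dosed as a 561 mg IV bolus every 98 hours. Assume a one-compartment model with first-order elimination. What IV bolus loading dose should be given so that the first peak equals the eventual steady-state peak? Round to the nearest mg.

632 mg

f = (1/2)^(98/31) ≈ 0.111778; accumulation ratio R = 1/(1−f) ≈ 1.12584.
Loading dose to hit Cmax,ss on first dose: D_load = D_maint·R ≈ 561 × 1.12584 ≈ 631.60 mg.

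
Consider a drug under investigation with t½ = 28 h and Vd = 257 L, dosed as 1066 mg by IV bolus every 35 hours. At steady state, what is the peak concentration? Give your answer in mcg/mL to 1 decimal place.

7.2 mcg/mL

τ/t½ = 35/28 ≈ 1.25, so fraction remaining f = (1/2)^(35/28) ≈ 0.4204.
At steady state, accumulation factor R = 1/(1 − e^(−kτ)) ≈ 1.7253.
Single-dose peak C₀ = D/Vd = 1066/257 ≈ 4.148 mcg/mL.
Steady-state peak Cmax,ss = C₀·R ≈ 4.148 × 1.7253 ≈ 7.157 mcg/mL.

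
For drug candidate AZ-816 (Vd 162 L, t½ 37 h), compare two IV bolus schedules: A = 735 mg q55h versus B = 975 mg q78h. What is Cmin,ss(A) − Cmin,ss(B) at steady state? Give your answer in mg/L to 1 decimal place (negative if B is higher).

0.7 mg/L

Regimen A: f = (1/2)^(55/37) ≈ 0.3569; Cmin,ss = (735/162)·f/(1−f) ≈ 2.518 mg/L.
Regimen B: f = (1/2)^(78/37) ≈ 0.2320; Cmin,ss = (975/162)·f/(1−f) ≈ 1.818 mg/L.
Difference ≈ 2.518 − 1.818 ≈ 0.700 mg/L.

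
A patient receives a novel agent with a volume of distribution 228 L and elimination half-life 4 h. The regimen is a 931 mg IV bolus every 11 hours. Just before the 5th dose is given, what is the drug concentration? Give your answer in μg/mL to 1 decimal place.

0.7 μg/mL

f = (1/2)^(τ/t½) = (1/2)^(11/4) ≈ 0.1487.
C₀ = D/Vd = 931/228 ≈ 4.083 μg/mL.
Before the 5th dose, 4 doses have been given. Superposition: Cmin = C₀·(f + f² + … + f^4).
≈ 4.083 × (0.1487 + 0.0221 + 0.0033 + 0.0005) ≈ 4.083 × 0.1746 ≈ 0.713 μg/mL.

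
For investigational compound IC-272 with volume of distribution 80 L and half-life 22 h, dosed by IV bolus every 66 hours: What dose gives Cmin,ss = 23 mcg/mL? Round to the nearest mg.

τ/t½ = 66/22 ≈ 3, so f = (1/2)^(66/22) ≈ 0.125000.
Cmin,ss = (D/Vd)·f/(1−f), so D = Cmin,ss·Vd·(1−f)/f.
D = 23 × 80 × (1−f)/f ≈ 23 × 80 × 7.00000 ≈ 12880.00 mg.

12880 mg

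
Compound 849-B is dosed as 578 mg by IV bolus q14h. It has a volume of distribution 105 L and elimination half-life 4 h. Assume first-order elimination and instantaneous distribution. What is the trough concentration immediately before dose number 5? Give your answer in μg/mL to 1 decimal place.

f = (1/2)^(τ/t½) = (1/2)^(14/4) ≈ 0.0884.
C₀ = D/Vd = 578/105 ≈ 5.505 μg/mL.
Before the 5th dose, 4 doses have been given. Superposition: Cmin = C₀·(f + f² + … + f^4).
≈ 5.505 × (0.0884 + 0.0078 + 0.0007 + 0.0001) ≈ 5.505 × 0.0970 ≈ 0.534 μg/mL.

0.5 μg/mL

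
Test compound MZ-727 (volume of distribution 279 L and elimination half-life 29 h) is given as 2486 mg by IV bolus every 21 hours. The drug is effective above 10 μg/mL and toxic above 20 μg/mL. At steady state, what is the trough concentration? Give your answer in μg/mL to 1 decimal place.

Over one 21-h interval, 21/29 ≈ 0.72414 half-lives elapse, leaving f ≈ 0.6054 of each dose.
At steady state, accumulation factor R = 1/(1 − e^(−kτ)) ≈ 2.5342.
Each bolus raises the concentration by D/Vd = 2486/279 ≈ 8.910 μg/mL.
Cmax,ss = C₀/(1 − f) ≈ 8.910/0.3946 ≈ 22.580 μg/mL.
Steady-state trough Cmin,ss = Cmax,ss·f ≈ 22.580 × 0.6054 ≈ 13.670 μg/mL.
Trough 13.7 μg/mL vs MEC 10 μg/mL: adequate.

13.7 μg/mL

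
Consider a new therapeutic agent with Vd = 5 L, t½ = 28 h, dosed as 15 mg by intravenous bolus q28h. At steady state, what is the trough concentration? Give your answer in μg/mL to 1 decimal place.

3.0 μg/mL

τ = 28 h = 1 half-life, so f = (1/2)^1 = 0.5.
At steady state, R = 1/(1 − 0.5) = 2/1.
Single-dose peak C₀ = D/Vd = 15/5 = 3 μg/mL.
Steady-state peak Cmax,ss = C₀·R = 3 × 2/1 ≈ 6.000 μg/mL.
Steady-state trough Cmin,ss = Cmax,ss·f ≈ 6.000 × 0.5 ≈ 3.000 μg/mL.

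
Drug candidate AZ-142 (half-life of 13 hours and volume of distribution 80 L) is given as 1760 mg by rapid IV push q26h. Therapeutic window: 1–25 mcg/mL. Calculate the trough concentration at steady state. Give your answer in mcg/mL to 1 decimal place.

7.3 mcg/mL

τ = 26 h = 2 half-lives, so f = (1/2)^2 = 0.25.
Accumulation ratio R = 1/(1 − f) = 1/0.75 = 4/3.
Single-dose peak C₀ = D/Vd = 1760/80 = 22 mcg/mL.
Steady-state peak Cmax,ss = C₀·R = 22 × 4/3 ≈ 29.333 mcg/mL.
Steady-state trough Cmin,ss = Cmax,ss·f ≈ 29.333 × 0.25 ≈ 7.333 mcg/mL.
Trough 7.3 mcg/mL vs MEC 1 mcg/mL: adequate.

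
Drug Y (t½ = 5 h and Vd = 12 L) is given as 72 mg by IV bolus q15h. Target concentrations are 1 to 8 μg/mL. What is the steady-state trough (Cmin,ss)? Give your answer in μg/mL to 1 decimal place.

τ = 15 h = 3 half-lives, so f = (1/2)^3 = 0.125.
Accumulation ratio R = 1/(1 − f) = 1/0.875 = 8/7.
Single-dose peak C₀ = D/Vd = 72/12 = 6 μg/mL.
Steady-state peak Cmax,ss = C₀·R = 6 × 8/7 ≈ 6.857 μg/mL.
Steady-state trough Cmin,ss = Cmax,ss·f ≈ 6.857 × 0.125 ≈ 0.857 μg/mL.
Trough 0.9 μg/mL vs MEC 1 μg/mL: subtherapeutic.

0.9 μg/mL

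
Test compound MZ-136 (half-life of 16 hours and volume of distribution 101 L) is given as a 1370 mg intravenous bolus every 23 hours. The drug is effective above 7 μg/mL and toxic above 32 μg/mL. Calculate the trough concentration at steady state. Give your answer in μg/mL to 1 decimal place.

7.9 μg/mL

Over one 23-h interval, 23/16 ≈ 1.4375 half-lives elapse, leaving f ≈ 0.3692 of each dose.
Single-dose peak C₀ = D/Vd = 1370/101 ≈ 13.564 μg/mL.
Steady-state trough Cmin,ss = C₀·f/(1−f) ≈ 13.564 × 0.3692/0.6308 ≈ 7.939 μg/mL.
Trough 7.9 μg/mL vs MEC 7 μg/mL: adequate.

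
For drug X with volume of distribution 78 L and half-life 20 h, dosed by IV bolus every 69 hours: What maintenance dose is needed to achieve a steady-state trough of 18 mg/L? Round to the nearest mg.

τ/t½ = 69/20 ≈ 3.45, so f = (1/2)^(69/20) ≈ 0.091505.
Cmin,ss = (D/Vd)·f/(1−f), so D = Cmin,ss·Vd·(1−f)/f.
D = 18 × 78 × (1−f)/f ≈ 18 × 78 × 9.92836 ≈ 13939.42 mg.

13939 mg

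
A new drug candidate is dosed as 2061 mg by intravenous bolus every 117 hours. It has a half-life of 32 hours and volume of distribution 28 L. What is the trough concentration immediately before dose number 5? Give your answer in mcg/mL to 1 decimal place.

f = (1/2)^(τ/t½) = (1/2)^(117/32) ≈ 0.0793.
C₀ = D/Vd = 2061/28 ≈ 73.607 mcg/mL.
Before the 5th dose, 4 doses have been given. Superposition: Cmin = C₀·(f + f² + … + f^4).
≈ 73.607 × (0.0793 + 0.0063 + 0.0005 + 0.0000) ≈ 73.607 × 0.0861 ≈ 6.338 mcg/mL.

6.3 mcg/mL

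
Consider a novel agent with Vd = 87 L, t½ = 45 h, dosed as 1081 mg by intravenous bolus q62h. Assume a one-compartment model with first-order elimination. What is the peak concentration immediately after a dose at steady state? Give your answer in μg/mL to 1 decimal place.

τ/t½ = 62/45 ≈ 1.3778, so fraction remaining f = (1/2)^(62/45) ≈ 0.3848.
At steady state, accumulation factor R = 1/(1 − e^(−kτ)) ≈ 1.6255.
Each bolus raises the concentration by D/Vd = 1081/87 ≈ 12.425 μg/mL.
Cmax,ss = C₀/(1 − f) ≈ 12.425/0.6152 ≈ 20.197 μg/mL.

20.2 μg/mL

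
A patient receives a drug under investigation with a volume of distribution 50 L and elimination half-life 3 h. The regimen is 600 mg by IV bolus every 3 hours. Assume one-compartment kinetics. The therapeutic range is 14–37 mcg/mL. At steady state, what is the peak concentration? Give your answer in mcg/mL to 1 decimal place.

The dosing interval is 1 half-life, so f = 2^(−1) = 0.5.
At steady state, R = 1/(1 − 0.5) = 2/1.
Single-dose peak C₀ = D/Vd = 600/50 = 12 mcg/mL.
Steady-state peak Cmax,ss = C₀·R = 12 × 2/1 ≈ 24.000 mcg/mL.
Peak 24.0 mcg/mL vs MTC 37 mcg/mL: below toxic threshold.

24.0 mcg/mL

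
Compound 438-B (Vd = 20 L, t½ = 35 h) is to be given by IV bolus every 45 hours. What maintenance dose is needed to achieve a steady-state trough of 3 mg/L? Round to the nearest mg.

86 mg

τ/t½ = 45/35 ≈ 1.2857, so f = (1/2)^(45/35) ≈ 0.410168.
Cmin,ss = (D/Vd)·f/(1−f), so D = Cmin,ss·Vd·(1−f)/f.
D = 3 × 20 × (1−f)/f ≈ 3 × 20 × 1.43803 ≈ 86.28 mg.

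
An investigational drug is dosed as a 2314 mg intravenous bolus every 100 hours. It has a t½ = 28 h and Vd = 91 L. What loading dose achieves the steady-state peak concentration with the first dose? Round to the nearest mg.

f = (1/2)^(100/28) ≈ 0.084119; accumulation ratio R = 1/(1−f) ≈ 1.09184.
Loading dose to hit Cmax,ss on first dose: D_load = D_maint·R ≈ 2314 × 1.09184 ≈ 2526.52 mg.

2527 mg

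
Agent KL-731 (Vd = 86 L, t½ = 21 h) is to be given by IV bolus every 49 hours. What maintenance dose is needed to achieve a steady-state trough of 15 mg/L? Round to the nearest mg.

5211 mg

τ/t½ = 49/21 ≈ 2.3333, so f = (1/2)^(49/21) ≈ 0.198425.
Cmin,ss = (D/Vd)·f/(1−f), so D = Cmin,ss·Vd·(1−f)/f.
D = 15 × 86 × (1−f)/f ≈ 15 × 86 × 4.03969 ≈ 5211.20 mg.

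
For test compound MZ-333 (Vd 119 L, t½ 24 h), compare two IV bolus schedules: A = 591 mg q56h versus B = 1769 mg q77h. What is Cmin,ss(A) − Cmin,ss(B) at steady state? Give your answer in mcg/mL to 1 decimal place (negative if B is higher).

Regimen A: f = (1/2)^(56/24) ≈ 0.1984; Cmin,ss = (591/119)·f/(1−f) ≈ 1.229 mcg/mL.
Regimen B: f = (1/2)^(77/24) ≈ 0.1082; Cmin,ss = (1769/119)·f/(1−f) ≈ 1.804 mcg/mL.
Difference ≈ 1.229 − 1.804 ≈ -0.575 mcg/mL.

-0.6 mcg/mL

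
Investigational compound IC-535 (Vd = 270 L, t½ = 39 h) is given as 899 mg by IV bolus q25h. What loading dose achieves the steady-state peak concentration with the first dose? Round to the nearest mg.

f = (1/2)^(25/39) ≈ 0.641257; accumulation ratio R = 1/(1−f) ≈ 2.78751.
Loading dose to hit Cmax,ss on first dose: D_load = D_maint·R ≈ 899 × 2.78751 ≈ 2505.97 mg.

2506 mg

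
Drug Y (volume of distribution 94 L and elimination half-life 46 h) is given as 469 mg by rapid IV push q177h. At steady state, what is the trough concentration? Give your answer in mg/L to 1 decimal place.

Over one 177-h interval, 177/46 ≈ 3.8478 half-lives elapse, leaving f ≈ 0.0695 of each dose.
Single-dose peak C₀ = D/Vd = 469/94 ≈ 4.989 mg/L.
Steady-state trough Cmin,ss = C₀·f/(1−f) ≈ 4.989 × 0.0695/0.9305 ≈ 0.373 mg/L.

0.4 mg/L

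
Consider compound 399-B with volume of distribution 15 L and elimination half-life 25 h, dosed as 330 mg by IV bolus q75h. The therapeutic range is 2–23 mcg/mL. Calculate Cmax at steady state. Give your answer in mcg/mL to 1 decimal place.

The dosing interval is 3 half-lives, so f = 2^(−3) = 0.125.
Accumulation ratio R = 1/(1 − f) = 1/0.875 = 8/7.
Single-dose peak C₀ = D/Vd = 330/15 = 22 mcg/mL.
Steady-state peak Cmax,ss = C₀·R = 22 × 8/7 ≈ 25.143 mcg/mL.
Peak 25.1 mcg/mL vs MTC 23 mcg/mL: exceeds toxic threshold.

25.1 mcg/mL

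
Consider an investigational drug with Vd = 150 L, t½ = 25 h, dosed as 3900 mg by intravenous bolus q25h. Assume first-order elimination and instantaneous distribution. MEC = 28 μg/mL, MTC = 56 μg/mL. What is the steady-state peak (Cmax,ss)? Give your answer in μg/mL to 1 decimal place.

The dosing interval is 1 half-life, so f = 2^(−1) = 0.5.
Accumulation ratio R = 1/(1 − f) = 1/0.5 = 2/1.
Single-dose peak C₀ = D/Vd = 3900/150 = 26 μg/mL.
Steady-state peak Cmax,ss = C₀·R = 26 × 2/1 ≈ 52.000 μg/mL.
Peak 52.0 μg/mL vs MTC 56 μg/mL: below toxic threshold.

52.0 μg/mL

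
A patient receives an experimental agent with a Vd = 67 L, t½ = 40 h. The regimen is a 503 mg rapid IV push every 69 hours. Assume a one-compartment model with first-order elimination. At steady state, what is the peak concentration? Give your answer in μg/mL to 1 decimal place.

Over one 69-h interval, 69/40 ≈ 1.725 half-lives elapse, leaving f ≈ 0.3025 of each dose.
At steady state, accumulation factor R = 1/(1 − e^(−kτ)) ≈ 1.4337.
Each bolus raises the concentration by D/Vd = 503/67 ≈ 7.507 μg/mL.
Cmax,ss = C₀/(1 − f) ≈ 7.507/0.6975 ≈ 10.763 μg/mL.

10.8 μg/mL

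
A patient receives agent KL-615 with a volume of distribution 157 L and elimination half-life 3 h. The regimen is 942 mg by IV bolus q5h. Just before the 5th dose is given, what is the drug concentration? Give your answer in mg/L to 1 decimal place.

2.7 mg/L

f = (1/2)^(τ/t½) = (1/2)^(5/3) ≈ 0.3150.
C₀ = D/Vd = 942/157 ≈ 6.000 mg/L.
Before the 5th dose, 4 doses have been given. Superposition: Cmin = C₀·(f + f² + … + f^4).
≈ 6.000 × (0.3150 + 0.0992 + 0.0313 + 0.0098) ≈ 6.000 × 0.4553 ≈ 2.732 mg/L.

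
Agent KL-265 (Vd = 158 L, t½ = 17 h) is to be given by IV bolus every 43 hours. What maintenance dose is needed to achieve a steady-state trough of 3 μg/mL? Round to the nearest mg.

τ/t½ = 43/17 ≈ 2.5294, so f = (1/2)^(43/17) ≈ 0.173209.
Cmin,ss = (D/Vd)·f/(1−f), so D = Cmin,ss·Vd·(1−f)/f.
D = 3 × 158 × (1−f)/f ≈ 3 × 158 × 4.77337 ≈ 2262.58 mg.

2263 mg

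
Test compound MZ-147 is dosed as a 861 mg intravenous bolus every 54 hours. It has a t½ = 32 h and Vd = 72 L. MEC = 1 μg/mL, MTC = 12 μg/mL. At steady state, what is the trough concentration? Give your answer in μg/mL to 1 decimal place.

k = ln2/t½ = ln2/32 ≈ 0.021661 h⁻¹; fraction remaining f = e^(−kτ) = e^(−0.021661×54) ≈ 0.3105.
Each bolus raises the concentration by D/Vd = 861/72 ≈ 11.958 μg/mL.
Steady-state trough Cmin,ss = C₀·f/(1−f) ≈ 11.958 × 0.3105/0.6895 ≈ 5.385 μg/mL.
Trough 5.4 μg/mL vs MEC 1 μg/mL: adequate.

5.4 μg/mL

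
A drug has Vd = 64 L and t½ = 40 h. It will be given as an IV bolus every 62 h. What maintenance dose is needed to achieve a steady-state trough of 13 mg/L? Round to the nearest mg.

1604 mg

τ/t½ = 62/40 ≈ 1.55, so f = (1/2)^(62/40) ≈ 0.341510.
Cmin,ss = (D/Vd)·f/(1−f), so D = Cmin,ss·Vd·(1−f)/f.
D = 13 × 64 × (1−f)/f ≈ 13 × 64 × 1.92817 ≈ 1604.24 mg.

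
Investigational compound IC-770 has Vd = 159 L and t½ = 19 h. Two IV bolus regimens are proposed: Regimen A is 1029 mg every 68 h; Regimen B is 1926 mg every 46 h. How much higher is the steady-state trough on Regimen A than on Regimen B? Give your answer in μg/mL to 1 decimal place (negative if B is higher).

Regimen A: f = (1/2)^(68/19) ≈ 0.0837; Cmin,ss = (1029/159)·f/(1−f) ≈ 0.591 μg/mL.
Regimen B: f = (1/2)^(46/19) ≈ 0.1867; Cmin,ss = (1926/159)·f/(1−f) ≈ 2.781 μg/mL.
Difference ≈ 0.591 − 2.781 ≈ -2.190 μg/mL.

-2.2 μg/mL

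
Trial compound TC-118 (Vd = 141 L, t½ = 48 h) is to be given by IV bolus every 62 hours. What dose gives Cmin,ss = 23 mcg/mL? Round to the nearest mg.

4696 mg

τ/t½ = 62/48 ≈ 1.2917, so f = (1/2)^(62/48) ≈ 0.408479.
Cmin,ss = (D/Vd)·f/(1−f), so D = Cmin,ss·Vd·(1−f)/f.
D = 23 × 141 × (1−f)/f ≈ 23 × 141 × 1.44811 ≈ 4696.22 mg.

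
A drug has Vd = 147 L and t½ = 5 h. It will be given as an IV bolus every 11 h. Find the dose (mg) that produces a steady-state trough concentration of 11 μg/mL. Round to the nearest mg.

5813 mg

τ/t½ = 11/5 ≈ 2.2, so f = (1/2)^(11/5) ≈ 0.217638.
Cmin,ss = (D/Vd)·f/(1−f), so D = Cmin,ss·Vd·(1−f)/f.
D = 11 × 147 × (1−f)/f ≈ 11 × 147 × 3.59479 ≈ 5812.78 mg.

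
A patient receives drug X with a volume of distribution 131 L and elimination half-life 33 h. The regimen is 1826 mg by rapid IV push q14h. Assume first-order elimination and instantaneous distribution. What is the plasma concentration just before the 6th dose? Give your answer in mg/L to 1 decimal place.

31.4 mg/L

f = (1/2)^(τ/t½) = (1/2)^(14/33) ≈ 0.7452.
C₀ = D/Vd = 1826/131 ≈ 13.939 mg/L.
Before the 6th dose, 5 doses have been given. Superposition: Cmin = C₀·(f + f² + … + f^5).
≈ 13.939 × (0.7452 + 0.5553 + 0.4138 + 0.3084 + 0.2298) ≈ 13.939 × 2.2525 ≈ 31.398 mg/L.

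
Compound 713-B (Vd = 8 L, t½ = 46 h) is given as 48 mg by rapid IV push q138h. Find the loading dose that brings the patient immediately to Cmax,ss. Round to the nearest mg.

f = (1/2)^(138/46) ≈ 0.125000; accumulation ratio R = 1/(1−f) ≈ 1.14286.
Loading dose to hit Cmax,ss on first dose: D_load = D_maint·R ≈ 48 × 1.14286 ≈ 54.86 mg.

55 mg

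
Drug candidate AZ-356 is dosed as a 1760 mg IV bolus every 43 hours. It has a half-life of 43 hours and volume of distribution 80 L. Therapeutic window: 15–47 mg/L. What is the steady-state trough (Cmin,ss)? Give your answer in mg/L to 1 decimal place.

22.0 mg/L

The dosing interval is 1 half-life, so f = 2^(−1) = 0.5.
Accumulation ratio R = 1/(1 − f) = 1/0.5 = 2/1.
Single-dose peak C₀ = D/Vd = 1760/80 = 22 mg/L.
Steady-state peak Cmax,ss = C₀·R = 22 × 2/1 ≈ 44.000 mg/L.
Steady-state trough Cmin,ss = Cmax,ss·f ≈ 44.000 × 0.5 ≈ 22.000 mg/L.
Trough 22.0 mg/L vs MEC 15 mg/L: adequate.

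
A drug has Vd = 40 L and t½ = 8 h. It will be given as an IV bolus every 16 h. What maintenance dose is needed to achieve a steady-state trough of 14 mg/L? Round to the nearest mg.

1680 mg

τ/t½ = 16/8 ≈ 2, so f = (1/2)^(16/8) ≈ 0.250000.
Cmin,ss = (D/Vd)·f/(1−f), so D = Cmin,ss·Vd·(1−f)/f.
D = 14 × 40 × (1−f)/f ≈ 14 × 40 × 3.00000 ≈ 1680.00 mg.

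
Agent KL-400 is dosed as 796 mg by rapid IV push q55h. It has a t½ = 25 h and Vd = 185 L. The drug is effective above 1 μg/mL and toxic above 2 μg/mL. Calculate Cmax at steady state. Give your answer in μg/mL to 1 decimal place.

k = ln2/t½ = ln2/25 ≈ 0.027726 h⁻¹; fraction remaining f = e^(−kτ) = e^(−0.027726×55) ≈ 0.2176.
Accumulation ratio R = 1/(1 − f) ≈ 1/0.7824 ≈ 1.2781.
Single-dose peak C₀ = D/Vd = 796/185 ≈ 4.303 μg/mL.
Steady-state peak Cmax,ss = C₀·R ≈ 4.303 × 1.2781 ≈ 5.500 μg/mL.
Peak 5.5 μg/mL vs MTC 2 μg/mL: exceeds toxic threshold.

5.5 μg/mL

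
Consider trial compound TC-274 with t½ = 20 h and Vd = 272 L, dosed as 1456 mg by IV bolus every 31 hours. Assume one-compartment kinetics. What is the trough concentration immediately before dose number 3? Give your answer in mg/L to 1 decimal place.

2.5 mg/L

f = (1/2)^(τ/t½) = (1/2)^(31/20) ≈ 0.3415.
C₀ = D/Vd = 1456/272 ≈ 5.353 mg/L.
Before the 3rd dose, 2 doses have been given. Superposition: Cmin = C₀·(f + f²).
≈ 5.353 × (0.3415 + 0.1166) ≈ 5.353 × 0.4581 ≈ 2.452 mg/L.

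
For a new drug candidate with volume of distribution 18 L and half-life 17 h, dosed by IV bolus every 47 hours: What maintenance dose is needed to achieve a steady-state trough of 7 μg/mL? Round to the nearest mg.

τ/t½ = 47/17 ≈ 2.7647, so f = (1/2)^(47/17) ≈ 0.147143.
Cmin,ss = (D/Vd)·f/(1−f), so D = Cmin,ss·Vd·(1−f)/f.
D = 7 × 18 × (1−f)/f ≈ 7 × 18 × 5.79611 ≈ 730.31 mg.

730 mg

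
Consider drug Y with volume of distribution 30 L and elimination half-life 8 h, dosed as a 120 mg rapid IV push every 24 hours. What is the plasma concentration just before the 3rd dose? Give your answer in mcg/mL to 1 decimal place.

0.6 mcg/mL

f = (1/2)^(τ/t½) = (1/2)^(24/8) ≈ 0.1250.
C₀ = D/Vd = 120/30 ≈ 4.000 mcg/mL.
Before the 3rd dose, 2 doses have been given. Superposition: Cmin = C₀·(f + f²).
≈ 4.000 × (0.1250 + 0.0156) ≈ 4.000 × 0.1406 ≈ 0.562 mcg/mL.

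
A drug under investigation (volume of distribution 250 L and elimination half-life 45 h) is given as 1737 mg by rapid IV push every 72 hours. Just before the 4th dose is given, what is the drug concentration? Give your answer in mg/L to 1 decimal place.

f = (1/2)^(τ/t½) = (1/2)^(72/45) ≈ 0.3299.
C₀ = D/Vd = 1737/250 ≈ 6.948 mg/L.
Before the 4th dose, 3 doses have been given. Superposition: Cmin = C₀·(f + f² + … + f^3).
≈ 6.948 × (0.3299 + 0.1088 + 0.0359) ≈ 6.948 × 0.4746 ≈ 3.298 mg/L.

3.3 mg/L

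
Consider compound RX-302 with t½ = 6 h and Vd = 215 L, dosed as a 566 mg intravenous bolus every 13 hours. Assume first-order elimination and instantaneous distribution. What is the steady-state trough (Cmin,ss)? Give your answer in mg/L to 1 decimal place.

Over one 13-h interval, 13/6 ≈ 2.1667 half-lives elapse, leaving f ≈ 0.2227 of each dose.
At steady state, accumulation factor R = 1/(1 − e^(−kτ)) ≈ 1.2865.
Single-dose peak C₀ = D/Vd = 566/215 ≈ 2.633 mg/L.
Steady-state peak Cmax,ss = C₀·R ≈ 2.633 × 1.2865 ≈ 3.387 mg/L.
One interval later, Cmin,ss = Cmax,ss·e^(−kτ) ≈ 3.387 × 0.2227 ≈ 0.754 mg/L.

0.8 mg/L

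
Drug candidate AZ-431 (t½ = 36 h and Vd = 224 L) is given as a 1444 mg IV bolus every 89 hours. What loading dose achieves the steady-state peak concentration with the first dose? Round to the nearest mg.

1761 mg

f = (1/2)^(89/36) ≈ 0.180213; accumulation ratio R = 1/(1−f) ≈ 1.21983.
Loading dose to hit Cmax,ss on first dose: D_load = D_maint·R ≈ 1444 × 1.21983 ≈ 1761.43 mg.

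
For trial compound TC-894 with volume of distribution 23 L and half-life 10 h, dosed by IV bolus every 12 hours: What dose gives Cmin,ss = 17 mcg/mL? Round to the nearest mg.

τ/t½ = 12/10 ≈ 1.2, so f = (1/2)^(12/10) ≈ 0.435275.
Cmin,ss = (D/Vd)·f/(1−f), so D = Cmin,ss·Vd·(1−f)/f.
D = 17 × 23 × (1−f)/f ≈ 17 × 23 × 1.29740 ≈ 507.28 mg.

507 mg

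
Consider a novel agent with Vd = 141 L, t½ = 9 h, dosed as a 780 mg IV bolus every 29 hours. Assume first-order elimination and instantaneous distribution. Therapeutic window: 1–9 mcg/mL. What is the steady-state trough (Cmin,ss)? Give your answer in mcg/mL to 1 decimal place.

0.7 mcg/mL

k = ln2/t½ = ln2/9 ≈ 0.077016 h⁻¹; fraction remaining f = e^(−kτ) = e^(−0.077016×29) ≈ 0.1072.
At steady state, accumulation factor R = 1/(1 − e^(−kτ)) ≈ 1.1201.
Single-dose peak C₀ = D/Vd = 780/141 ≈ 5.532 mcg/mL.
Steady-state peak Cmax,ss = C₀·R ≈ 5.532 × 1.1201 ≈ 6.196 mcg/mL.
Steady-state trough Cmin,ss = Cmax,ss·f ≈ 6.196 × 0.1072 ≈ 0.664 mcg/mL.
Trough 0.7 mcg/mL vs MEC 1 mcg/mL: subtherapeutic.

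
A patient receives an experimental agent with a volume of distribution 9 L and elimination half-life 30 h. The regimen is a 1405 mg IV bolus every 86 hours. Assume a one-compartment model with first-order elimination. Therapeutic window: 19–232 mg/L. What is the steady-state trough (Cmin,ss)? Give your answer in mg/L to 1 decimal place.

k = ln2/t½ = ln2/30 ≈ 0.023105 h⁻¹; fraction remaining f = e^(−kτ) = e^(−0.023105×86) ≈ 0.1371.
Accumulation ratio R = 1/(1 − f) ≈ 1/0.8629 ≈ 1.1589.
Each bolus raises the concentration by D/Vd = 1405/9 ≈ 156.111 mg/L.
Cmax,ss = C₀/(1 − f) ≈ 156.111/0.8629 ≈ 180.914 mg/L.
One interval later, Cmin,ss = Cmax,ss·e^(−kτ) ≈ 180.914 × 0.1371 ≈ 24.803 mg/L.
Trough 24.8 mg/L vs MEC 19 mg/L: adequate.

24.8 mg/L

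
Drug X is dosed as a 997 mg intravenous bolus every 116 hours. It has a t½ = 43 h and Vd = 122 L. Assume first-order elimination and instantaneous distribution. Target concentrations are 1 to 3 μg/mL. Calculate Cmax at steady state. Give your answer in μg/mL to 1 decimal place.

Over one 116-h interval, 116/43 ≈ 2.6977 half-lives elapse, leaving f ≈ 0.1541 of each dose.
Accumulation ratio R = 1/(1 − f) ≈ 1/0.8459 ≈ 1.1822.
Each bolus raises the concentration by D/Vd = 997/122 ≈ 8.172 μg/mL.
Cmax,ss = C₀/(1 − f) ≈ 8.172/0.8459 ≈ 9.661 μg/mL.
Peak 9.7 μg/mL vs MTC 3 μg/mL: exceeds toxic threshold.

9.7 μg/mL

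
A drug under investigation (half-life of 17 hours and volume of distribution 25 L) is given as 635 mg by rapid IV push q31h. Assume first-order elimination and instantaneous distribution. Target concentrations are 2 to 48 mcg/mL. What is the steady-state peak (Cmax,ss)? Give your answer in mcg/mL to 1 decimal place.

Over one 31-h interval, 31/17 ≈ 1.8235 half-lives elapse, leaving f ≈ 0.2825 of each dose.
At steady state, accumulation factor R = 1/(1 − e^(−kτ)) ≈ 1.3937.
Single-dose peak C₀ = D/Vd = 635/25 ≈ 25.400 mcg/mL.
Steady-state peak Cmax,ss = C₀·R ≈ 25.400 × 1.3937 ≈ 35.400 mcg/mL.
Peak 35.4 mcg/mL vs MTC 48 mcg/mL: below toxic threshold.

35.4 mcg/mL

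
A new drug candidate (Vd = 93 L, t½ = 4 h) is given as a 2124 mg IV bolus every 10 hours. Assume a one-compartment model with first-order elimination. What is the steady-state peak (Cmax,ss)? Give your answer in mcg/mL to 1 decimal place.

27.7 mcg/mL

k = ln2/t½ = ln2/4 ≈ 0.173287 h⁻¹; fraction remaining f = e^(−kτ) = e^(−0.173287×10) ≈ 0.1768.
At steady state, accumulation factor R = 1/(1 − e^(−kτ)) ≈ 1.2148.
Single-dose peak C₀ = D/Vd = 2124/93 ≈ 22.839 mcg/mL.
Steady-state peak Cmax,ss = C₀·R ≈ 22.839 × 1.2148 ≈ 27.745 mcg/mL.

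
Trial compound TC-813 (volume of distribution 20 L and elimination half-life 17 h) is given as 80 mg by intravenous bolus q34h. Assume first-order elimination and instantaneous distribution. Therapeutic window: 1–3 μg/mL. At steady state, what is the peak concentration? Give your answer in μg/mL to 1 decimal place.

5.3 μg/mL

τ = 34 h = 2 half-lives, so f = (1/2)^2 = 0.25.
Accumulation ratio R = 1/(1 − f) = 1/0.75 = 4/3.
Single-dose peak C₀ = D/Vd = 80/20 = 4 μg/mL.
Steady-state peak Cmax,ss = C₀·R = 4 × 4/3 ≈ 5.333 μg/mL.
Peak 5.3 μg/mL vs MTC 3 μg/mL: exceeds toxic threshold.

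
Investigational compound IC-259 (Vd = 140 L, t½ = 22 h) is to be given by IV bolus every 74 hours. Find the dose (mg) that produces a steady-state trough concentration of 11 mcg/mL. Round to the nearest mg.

τ/t½ = 74/22 ≈ 3.3636, so f = (1/2)^(74/22) ≈ 0.097150.
Cmin,ss = (D/Vd)·f/(1−f), so D = Cmin,ss·Vd·(1−f)/f.
D = 11 × 140 × (1−f)/f ≈ 11 × 140 × 9.29336 ≈ 14311.77 mg.

14312 mg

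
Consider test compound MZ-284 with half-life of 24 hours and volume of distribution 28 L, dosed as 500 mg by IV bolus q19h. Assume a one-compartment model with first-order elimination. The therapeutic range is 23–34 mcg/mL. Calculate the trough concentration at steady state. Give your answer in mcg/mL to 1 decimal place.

24.4 mcg/mL

k = ln2/t½ = ln2/24 ≈ 0.028881 h⁻¹; fraction remaining f = e^(−kτ) = e^(−0.028881×19) ≈ 0.5777.
At steady state, accumulation factor R = 1/(1 − e^(−kτ)) ≈ 2.3680.
Single-dose peak C₀ = D/Vd = 500/28 ≈ 17.857 mcg/mL.
Steady-state peak Cmax,ss = C₀·R ≈ 17.857 × 2.3680 ≈ 42.285 mcg/mL.
Steady-state trough Cmin,ss = Cmax,ss·f ≈ 42.285 × 0.5777 ≈ 24.428 mcg/mL.
Trough 24.4 mcg/mL vs MEC 23 mcg/mL: adequate.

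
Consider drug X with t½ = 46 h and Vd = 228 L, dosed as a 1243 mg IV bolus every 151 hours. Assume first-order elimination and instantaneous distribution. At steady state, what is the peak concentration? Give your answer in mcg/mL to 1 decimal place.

k = ln2/t½ = ln2/46 ≈ 0.015068 h⁻¹; fraction remaining f = e^(−kτ) = e^(−0.015068×151) ≈ 0.1028.
At steady state, accumulation factor R = 1/(1 − e^(−kτ)) ≈ 1.1146.
Each bolus raises the concentration by D/Vd = 1243/228 ≈ 5.452 mcg/mL.
Cmax,ss = C₀/(1 − f) ≈ 5.452/0.8972 ≈ 6.077 mcg/mL.

6.1 mcg/mL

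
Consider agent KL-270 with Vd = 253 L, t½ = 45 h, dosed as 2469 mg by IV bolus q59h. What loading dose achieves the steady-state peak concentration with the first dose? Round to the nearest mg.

4136 mg

f = (1/2)^(59/45) ≈ 0.403010; accumulation ratio R = 1/(1−f) ≈ 1.67507.
Loading dose to hit Cmax,ss on first dose: D_load = D_maint·R ≈ 2469 × 1.67507 ≈ 4135.75 mg.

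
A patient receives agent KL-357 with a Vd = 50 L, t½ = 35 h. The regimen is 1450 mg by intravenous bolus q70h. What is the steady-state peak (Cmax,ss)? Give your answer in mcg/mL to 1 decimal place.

38.7 mcg/mL

τ = 70 h = 2 half-lives, so f = (1/2)^2 = 0.25.
Accumulation ratio R = 1/(1 − f) = 1/0.75 = 4/3.
Single-dose peak C₀ = D/Vd = 1450/50 = 29 mcg/mL.
Steady-state peak Cmax,ss = C₀·R = 29 × 4/3 ≈ 38.667 mcg/mL.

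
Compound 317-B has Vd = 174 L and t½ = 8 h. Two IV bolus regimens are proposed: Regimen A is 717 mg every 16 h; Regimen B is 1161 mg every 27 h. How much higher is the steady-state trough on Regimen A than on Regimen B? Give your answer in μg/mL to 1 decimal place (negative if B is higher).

Regimen A: f = (1/2)^(16/8) ≈ 0.2500; Cmin,ss = (717/174)·f/(1−f) ≈ 1.374 μg/mL.
Regimen B: f = (1/2)^(27/8) ≈ 0.0964; Cmin,ss = (1161/174)·f/(1−f) ≈ 0.712 μg/mL.
Difference ≈ 1.374 − 0.712 ≈ 0.662 μg/mL.

0.7 μg/mL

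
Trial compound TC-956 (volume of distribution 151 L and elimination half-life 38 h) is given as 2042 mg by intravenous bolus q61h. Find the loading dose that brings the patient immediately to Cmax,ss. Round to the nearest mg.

f = (1/2)^(61/38) ≈ 0.328676; accumulation ratio R = 1/(1−f) ≈ 1.48959.
Loading dose to hit Cmax,ss on first dose: D_load = D_maint·R ≈ 2042 × 1.48959 ≈ 3041.74 mg.

3042 mg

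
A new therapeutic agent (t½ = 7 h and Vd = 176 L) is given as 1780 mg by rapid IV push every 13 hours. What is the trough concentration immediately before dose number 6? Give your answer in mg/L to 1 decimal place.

f = (1/2)^(τ/t½) = (1/2)^(13/7) ≈ 0.2760.
C₀ = D/Vd = 1780/176 ≈ 10.114 mg/L.
Before the 6th dose, 5 doses have been given. Superposition: Cmin = C₀·(f + f² + … + f^5).
≈ 10.114 × (0.2760 + 0.0762 + 0.0210 + 0.0058 + 0.0016) ≈ 10.114 × 0.3806 ≈ 3.849 mg/L.

3.8 mg/L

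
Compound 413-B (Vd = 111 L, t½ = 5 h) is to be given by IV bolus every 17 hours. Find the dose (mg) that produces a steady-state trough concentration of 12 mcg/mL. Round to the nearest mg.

τ/t½ = 17/5 ≈ 3.4, so f = (1/2)^(17/5) ≈ 0.094732.
Cmin,ss = (D/Vd)·f/(1−f), so D = Cmin,ss·Vd·(1−f)/f.
D = 12 × 111 × (1−f)/f ≈ 12 × 111 × 9.55610 ≈ 12728.73 mg.

12729 mg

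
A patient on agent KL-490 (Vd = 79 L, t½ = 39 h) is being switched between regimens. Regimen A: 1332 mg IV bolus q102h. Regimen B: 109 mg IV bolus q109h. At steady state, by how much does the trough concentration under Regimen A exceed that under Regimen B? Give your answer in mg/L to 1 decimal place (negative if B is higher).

3.1 mg/L

Regimen A: f = (1/2)^(102/39) ≈ 0.1632; Cmin,ss = (1332/79)·f/(1−f) ≈ 3.288 mg/L.
Regimen B: f = (1/2)^(109/39) ≈ 0.1441; Cmin,ss = (109/79)·f/(1−f) ≈ 0.232 mg/L.
Difference ≈ 3.288 − 0.232 ≈ 3.056 mg/L.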